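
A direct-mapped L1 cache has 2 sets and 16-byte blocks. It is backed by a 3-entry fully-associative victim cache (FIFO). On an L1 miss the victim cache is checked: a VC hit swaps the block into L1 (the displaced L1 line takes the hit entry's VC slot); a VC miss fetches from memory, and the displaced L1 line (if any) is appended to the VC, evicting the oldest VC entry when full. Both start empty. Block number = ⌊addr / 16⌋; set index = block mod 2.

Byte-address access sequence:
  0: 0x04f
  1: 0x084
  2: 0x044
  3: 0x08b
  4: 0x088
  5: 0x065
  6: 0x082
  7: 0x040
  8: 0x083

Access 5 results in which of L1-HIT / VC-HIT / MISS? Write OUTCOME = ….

#0 0x4f→b4/s0 MISS; vc=[]
#1 0x84→b8/s0 MISS; vc=[4]
#2 0x44→b4/s0 VC-HIT; vc=[8]
#3 0x8b→b8/s0 VC-HIT; vc=[4]
#4 0x88→b8/s0 L1-HIT; vc=[4]
#5 0x65→b6/s0 MISS; vc=[4,8]
#6 0x82→b8/s0 VC-HIT; vc=[4,6]
#7 0x40→b4/s0 VC-HIT; vc=[8,6]
#8 0x83→b8/s0 VC-HIT; vc=[4,6]

OUTCOME = MISS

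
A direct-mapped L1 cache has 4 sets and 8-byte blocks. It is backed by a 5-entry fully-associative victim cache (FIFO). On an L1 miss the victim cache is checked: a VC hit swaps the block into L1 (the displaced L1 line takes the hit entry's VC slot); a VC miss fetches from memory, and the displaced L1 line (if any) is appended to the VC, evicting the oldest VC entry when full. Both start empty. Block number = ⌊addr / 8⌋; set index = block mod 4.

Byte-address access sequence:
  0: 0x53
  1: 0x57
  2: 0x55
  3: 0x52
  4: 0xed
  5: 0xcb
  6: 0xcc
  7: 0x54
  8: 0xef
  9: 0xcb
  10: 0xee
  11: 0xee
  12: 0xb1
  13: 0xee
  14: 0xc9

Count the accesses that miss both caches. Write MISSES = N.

MISSES = 4

0: 0x53 (blk 10, set 2) → MISS  vc=[]
1: 0x57 (blk 10, set 2) → L1-HIT  vc=[]
2: 0x55 (blk 10, set 2) → L1-HIT  vc=[]
3: 0x52 (blk 10, set 2) → L1-HIT  vc=[]
4: 0xed (blk 29, set 1) → MISS  vc=[]
5: 0xcb (blk 25, set 1) → MISS  vc=[29]
6: 0xcc (blk 25, set 1) → L1-HIT  vc=[29]
7: 0x54 (blk 10, set 2) → L1-HIT  vc=[29]
8: 0xef (blk 29, set 1) → VC-HIT  vc=[25]
9: 0xcb (blk 25, set 1) → VC-HIT  vc=[29]
10: 0xee (blk 29, set 1) → VC-HIT  vc=[25]
11: 0xee (blk 29, set 1) → L1-HIT  vc=[25]
12: 0xb1 (blk 22, set 2) → MISS  vc=[25, 10]
13: 0xee (blk 29, set 1) → L1-HIT  vc=[25, 10]
14: 0xc9 (blk 25, set 1) → VC-HIT  vc=[29, 10]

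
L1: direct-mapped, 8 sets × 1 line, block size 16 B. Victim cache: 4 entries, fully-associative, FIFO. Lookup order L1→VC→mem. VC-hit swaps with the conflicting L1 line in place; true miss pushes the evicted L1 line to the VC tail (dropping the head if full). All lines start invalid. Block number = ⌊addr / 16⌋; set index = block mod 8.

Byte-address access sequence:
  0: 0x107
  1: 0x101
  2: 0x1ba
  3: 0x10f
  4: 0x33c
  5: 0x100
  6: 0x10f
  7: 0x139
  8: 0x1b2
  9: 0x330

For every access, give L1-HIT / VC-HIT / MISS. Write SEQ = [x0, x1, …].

SEQ = [MISS, L1-HIT, MISS, L1-HIT, MISS, L1-HIT, L1-HIT, MISS, VC-HIT, VC-HIT]

  [0] addr=0x107 blk=16 s=0: MISS | VC []
  [1] addr=0x101 blk=16 s=0: L1-HIT | VC []
  [2] addr=0x1ba blk=27 s=3: MISS | VC []
  [3] addr=0x10f blk=16 s=0: L1-HIT | VC []
  [4] addr=0x33c blk=51 s=3: MISS | VC [27]
  [5] addr=0x100 blk=16 s=0: L1-HIT | VC [27]
  [6] addr=0x10f blk=16 s=0: L1-HIT | VC [27]
  [7] addr=0x139 blk=19 s=3: MISS | VC [27, 51]
  [8] addr=0x1b2 blk=27 s=3: VC-HIT | VC [19, 51]
  [9] addr=0x330 blk=51 s=3: VC-HIT | VC [19, 27]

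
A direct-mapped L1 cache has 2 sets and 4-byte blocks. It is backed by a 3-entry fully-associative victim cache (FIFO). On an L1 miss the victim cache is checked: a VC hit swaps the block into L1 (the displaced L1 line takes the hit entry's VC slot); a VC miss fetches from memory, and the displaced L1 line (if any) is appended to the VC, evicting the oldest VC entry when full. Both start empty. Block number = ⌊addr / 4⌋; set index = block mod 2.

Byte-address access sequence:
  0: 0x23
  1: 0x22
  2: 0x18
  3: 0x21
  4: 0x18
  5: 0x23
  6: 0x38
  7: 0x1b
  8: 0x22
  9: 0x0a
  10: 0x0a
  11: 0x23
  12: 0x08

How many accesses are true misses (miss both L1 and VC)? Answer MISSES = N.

  [0] addr=0x23 blk=8 s=0: MISS | VC []
  [1] addr=0x22 blk=8 s=0: L1-HIT | VC []
  [2] addr=0x18 blk=6 s=0: MISS | VC [8]
  [3] addr=0x21 blk=8 s=0: VC-HIT | VC [6]
  [4] addr=0x18 blk=6 s=0: VC-HIT | VC [8]
  [5] addr=0x23 blk=8 s=0: VC-HIT | VC [6]
  [6] addr=0x38 blk=14 s=0: MISS | VC [6, 8]
  [7] addr=0x1b blk=6 s=0: VC-HIT | VC [14, 8]
  [8] addr=0x22 blk=8 s=0: VC-HIT | VC [14, 6]
  [9] addr=0xa blk=2 s=0: MISS | VC [14, 6, 8]
  [10] addr=0xa blk=2 s=0: L1-HIT | VC [14, 6, 8]
  [11] addr=0x23 blk=8 s=0: VC-HIT | VC [14, 6, 2]
  [12] addr=0x8 blk=2 s=0: VC-HIT | VC [14, 6, 8]

MISSES = 4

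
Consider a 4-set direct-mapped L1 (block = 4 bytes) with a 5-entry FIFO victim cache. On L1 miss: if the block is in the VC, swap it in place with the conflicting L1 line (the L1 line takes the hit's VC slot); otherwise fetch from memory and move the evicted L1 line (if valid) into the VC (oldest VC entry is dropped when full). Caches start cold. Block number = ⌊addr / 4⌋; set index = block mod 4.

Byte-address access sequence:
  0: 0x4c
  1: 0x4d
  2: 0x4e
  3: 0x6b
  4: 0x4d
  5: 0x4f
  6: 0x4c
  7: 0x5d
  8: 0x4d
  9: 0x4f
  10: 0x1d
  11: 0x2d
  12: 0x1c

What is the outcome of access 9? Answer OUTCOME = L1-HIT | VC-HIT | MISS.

#0 0x4c→b19/s3 MISS; vc=[]
#1 0x4d→b19/s3 L1-HIT; vc=[]
#2 0x4e→b19/s3 L1-HIT; vc=[]
#3 0x6b→b26/s2 MISS; vc=[]
#4 0x4d→b19/s3 L1-HIT; vc=[]
#5 0x4f→b19/s3 L1-HIT; vc=[]
#6 0x4c→b19/s3 L1-HIT; vc=[]
#7 0x5d→b23/s3 MISS; vc=[19]
#8 0x4d→b19/s3 VC-HIT; vc=[23]
#9 0x4f→b19/s3 L1-HIT; vc=[23]
#10 0x1d→b7/s3 MISS; vc=[23,19]
#11 0x2d→b11/s3 MISS; vc=[23,19,7]
#12 0x1c→b7/s3 VC-HIT; vc=[23,19,11]

OUTCOME = L1-HIT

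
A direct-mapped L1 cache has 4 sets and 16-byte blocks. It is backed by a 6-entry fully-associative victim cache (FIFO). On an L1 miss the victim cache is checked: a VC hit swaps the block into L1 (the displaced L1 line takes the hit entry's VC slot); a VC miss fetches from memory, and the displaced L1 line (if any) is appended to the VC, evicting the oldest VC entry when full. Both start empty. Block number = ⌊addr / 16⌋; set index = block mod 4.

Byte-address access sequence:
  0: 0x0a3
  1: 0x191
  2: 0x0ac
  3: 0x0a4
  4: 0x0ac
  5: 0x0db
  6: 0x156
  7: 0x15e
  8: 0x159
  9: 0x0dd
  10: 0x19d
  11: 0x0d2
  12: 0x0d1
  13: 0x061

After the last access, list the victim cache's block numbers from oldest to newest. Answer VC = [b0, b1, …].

VC = [25, 21, 10]

#0 0xa3→b10/s2 MISS; vc=[]
#1 0x191→b25/s1 MISS; vc=[]
#2 0xac→b10/s2 L1-HIT; vc=[]
#3 0xa4→b10/s2 L1-HIT; vc=[]
#4 0xac→b10/s2 L1-HIT; vc=[]
#5 0xdb→b13/s1 MISS; vc=[25]
#6 0x156→b21/s1 MISS; vc=[25,13]
#7 0x15e→b21/s1 L1-HIT; vc=[25,13]
#8 0x159→b21/s1 L1-HIT; vc=[25,13]
#9 0xdd→b13/s1 VC-HIT; vc=[25,21]
#10 0x19d→b25/s1 VC-HIT; vc=[13,21]
#11 0xd2→b13/s1 VC-HIT; vc=[25,21]
#12 0xd1→b13/s1 L1-HIT; vc=[25,21]
#13 0x61→b6/s2 MISS; vc=[25,21,10]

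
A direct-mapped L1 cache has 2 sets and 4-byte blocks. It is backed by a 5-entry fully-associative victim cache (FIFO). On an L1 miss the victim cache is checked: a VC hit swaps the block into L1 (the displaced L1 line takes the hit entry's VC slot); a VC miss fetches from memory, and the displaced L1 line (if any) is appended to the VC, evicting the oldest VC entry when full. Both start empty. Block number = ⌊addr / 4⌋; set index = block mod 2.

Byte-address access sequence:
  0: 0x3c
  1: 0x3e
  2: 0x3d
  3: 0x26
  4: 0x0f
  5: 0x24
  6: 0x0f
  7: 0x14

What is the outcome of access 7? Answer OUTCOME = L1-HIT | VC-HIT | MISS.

  [0] addr=0x3c blk=15 s=1: MISS | VC []
  [1] addr=0x3e blk=15 s=1: L1-HIT | VC []
  [2] addr=0x3d blk=15 s=1: L1-HIT | VC []
  [3] addr=0x26 blk=9 s=1: MISS | VC [15]
  [4] addr=0xf blk=3 s=1: MISS | VC [15, 9]
  [5] addr=0x24 blk=9 s=1: VC-HIT | VC [15, 3]
  [6] addr=0xf blk=3 s=1: VC-HIT | VC [15, 9]
  [7] addr=0x14 blk=5 s=1: MISS | VC [15, 9, 3]

OUTCOME = MISS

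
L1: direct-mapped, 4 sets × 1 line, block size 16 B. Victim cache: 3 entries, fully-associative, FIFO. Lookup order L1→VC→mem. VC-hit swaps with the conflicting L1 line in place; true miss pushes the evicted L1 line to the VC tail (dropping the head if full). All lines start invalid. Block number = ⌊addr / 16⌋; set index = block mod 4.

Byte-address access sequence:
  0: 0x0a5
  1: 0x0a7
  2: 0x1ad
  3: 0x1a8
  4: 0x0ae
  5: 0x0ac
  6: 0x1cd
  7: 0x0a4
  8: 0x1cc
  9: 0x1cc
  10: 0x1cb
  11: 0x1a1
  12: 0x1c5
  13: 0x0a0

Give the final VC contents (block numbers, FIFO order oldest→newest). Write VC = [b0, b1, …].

VC = [26]

#0 0xa5→b10/s2 MISS; vc=[]
#1 0xa7→b10/s2 L1-HIT; vc=[]
#2 0x1ad→b26/s2 MISS; vc=[10]
#3 0x1a8→b26/s2 L1-HIT; vc=[10]
#4 0xae→b10/s2 VC-HIT; vc=[26]
#5 0xac→b10/s2 L1-HIT; vc=[26]
#6 0x1cd→b28/s0 MISS; vc=[26]
#7 0xa4→b10/s2 L1-HIT; vc=[26]
#8 0x1cc→b28/s0 L1-HIT; vc=[26]
#9 0x1cc→b28/s0 L1-HIT; vc=[26]
#10 0x1cb→b28/s0 L1-HIT; vc=[26]
#11 0x1a1→b26/s2 VC-HIT; vc=[10]
#12 0x1c5→b28/s0 L1-HIT; vc=[10]
#13 0xa0→b10/s2 VC-HIT; vc=[26]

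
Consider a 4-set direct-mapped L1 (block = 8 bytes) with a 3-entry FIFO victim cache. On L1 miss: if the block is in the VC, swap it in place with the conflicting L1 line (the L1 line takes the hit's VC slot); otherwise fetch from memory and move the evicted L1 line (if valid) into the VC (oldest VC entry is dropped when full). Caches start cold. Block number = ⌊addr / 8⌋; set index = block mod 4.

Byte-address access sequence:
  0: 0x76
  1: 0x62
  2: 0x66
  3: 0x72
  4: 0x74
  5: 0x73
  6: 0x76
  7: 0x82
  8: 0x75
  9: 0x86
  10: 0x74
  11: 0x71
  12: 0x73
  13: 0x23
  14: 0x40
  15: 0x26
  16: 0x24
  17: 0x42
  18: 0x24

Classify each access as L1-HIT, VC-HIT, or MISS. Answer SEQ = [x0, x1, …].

SEQ = [MISS, MISS, L1-HIT, L1-HIT, L1-HIT, L1-HIT, L1-HIT, MISS, L1-HIT, L1-HIT, L1-HIT, L1-HIT, L1-HIT, MISS, MISS, VC-HIT, L1-HIT, VC-HIT, VC-HIT]

  [0] addr=0x76 blk=14 s=2: MISS | VC []
  [1] addr=0x62 blk=12 s=0: MISS | VC []
  [2] addr=0x66 blk=12 s=0: L1-HIT | VC []
  [3] addr=0x72 blk=14 s=2: L1-HIT | VC []
  [4] addr=0x74 blk=14 s=2: L1-HIT | VC []
  [5] addr=0x73 blk=14 s=2: L1-HIT | VC []
  [6] addr=0x76 blk=14 s=2: L1-HIT | VC []
  [7] addr=0x82 blk=16 s=0: MISS | VC [12]
  [8] addr=0x75 blk=14 s=2: L1-HIT | VC [12]
  [9] addr=0x86 blk=16 s=0: L1-HIT | VC [12]
  [10] addr=0x74 blk=14 s=2: L1-HIT | VC [12]
  [11] addr=0x71 blk=14 s=2: L1-HIT | VC [12]
  [12] addr=0x73 blk=14 s=2: L1-HIT | VC [12]
  [13] addr=0x23 blk=4 s=0: MISS | VC [12, 16]
  [14] addr=0x40 blk=8 s=0: MISS | VC [12, 16, 4]
  [15] addr=0x26 blk=4 s=0: VC-HIT | VC [12, 16, 8]
  [16] addr=0x24 blk=4 s=0: L1-HIT | VC [12, 16, 8]
  [17] addr=0x42 blk=8 s=0: VC-HIT | VC [12, 16, 4]
  [18] addr=0x24 blk=4 s=0: VC-HIT | VC [12, 16, 8]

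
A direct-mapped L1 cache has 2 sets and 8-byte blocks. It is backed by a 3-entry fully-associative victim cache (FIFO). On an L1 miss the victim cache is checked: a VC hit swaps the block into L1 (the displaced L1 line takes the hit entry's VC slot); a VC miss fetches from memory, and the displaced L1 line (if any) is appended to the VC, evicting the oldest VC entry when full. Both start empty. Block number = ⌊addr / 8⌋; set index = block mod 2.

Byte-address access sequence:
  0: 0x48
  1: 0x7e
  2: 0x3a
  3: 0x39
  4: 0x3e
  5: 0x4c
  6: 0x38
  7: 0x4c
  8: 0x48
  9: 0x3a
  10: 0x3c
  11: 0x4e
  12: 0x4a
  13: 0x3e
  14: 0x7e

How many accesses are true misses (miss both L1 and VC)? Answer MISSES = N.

  [0] addr=0x48 blk=9 s=1: MISS | VC []
  [1] addr=0x7e blk=15 s=1: MISS | VC [9]
  [2] addr=0x3a blk=7 s=1: MISS | VC [9, 15]
  [3] addr=0x39 blk=7 s=1: L1-HIT | VC [9, 15]
  [4] addr=0x3e blk=7 s=1: L1-HIT | VC [9, 15]
  [5] addr=0x4c blk=9 s=1: VC-HIT | VC [7, 15]
  [6] addr=0x38 blk=7 s=1: VC-HIT | VC [9, 15]
  [7] addr=0x4c blk=9 s=1: VC-HIT | VC [7, 15]
  [8] addr=0x48 blk=9 s=1: L1-HIT | VC [7, 15]
  [9] addr=0x3a blk=7 s=1: VC-HIT | VC [9, 15]
  [10] addr=0x3c blk=7 s=1: L1-HIT | VC [9, 15]
  [11] addr=0x4e blk=9 s=1: VC-HIT | VC [7, 15]
  [12] addr=0x4a blk=9 s=1: L1-HIT | VC [7, 15]
  [13] addr=0x3e blk=7 s=1: VC-HIT | VC [9, 15]
  [14] addr=0x7e blk=15 s=1: VC-HIT | VC [9, 7]

MISSES = 3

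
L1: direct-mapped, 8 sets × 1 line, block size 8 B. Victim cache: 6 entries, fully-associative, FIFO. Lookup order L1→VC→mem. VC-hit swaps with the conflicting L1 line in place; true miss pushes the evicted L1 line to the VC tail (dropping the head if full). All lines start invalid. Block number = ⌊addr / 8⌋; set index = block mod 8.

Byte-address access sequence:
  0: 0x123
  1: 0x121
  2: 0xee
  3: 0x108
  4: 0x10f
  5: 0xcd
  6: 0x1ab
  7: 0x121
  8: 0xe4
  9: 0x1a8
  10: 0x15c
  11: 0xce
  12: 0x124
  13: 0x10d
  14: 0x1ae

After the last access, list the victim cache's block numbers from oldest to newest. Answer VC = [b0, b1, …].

0: 0x123 (blk 36, set 4) → MISS  vc=[]
1: 0x121 (blk 36, set 4) → L1-HIT  vc=[]
2: 0xee (blk 29, set 5) → MISS  vc=[]
3: 0x108 (blk 33, set 1) → MISS  vc=[]
4: 0x10f (blk 33, set 1) → L1-HIT  vc=[]
5: 0xcd (blk 25, set 1) → MISS  vc=[33]
6: 0x1ab (blk 53, set 5) → MISS  vc=[33, 29]
7: 0x121 (blk 36, set 4) → L1-HIT  vc=[33, 29]
8: 0xe4 (blk 28, set 4) → MISS  vc=[33, 29, 36]
9: 0x1a8 (blk 53, set 5) → L1-HIT  vc=[33, 29, 36]
10: 0x15c (blk 43, set 3) → MISS  vc=[33, 29, 36]
11: 0xce (blk 25, set 1) → L1-HIT  vc=[33, 29, 36]
12: 0x124 (blk 36, set 4) → VC-HIT  vc=[33, 29, 28]
13: 0x10d (blk 33, set 1) → VC-HIT  vc=[25, 29, 28]
14: 0x1ae (blk 53, set 5) → L1-HIT  vc=[25, 29, 28]

VC = [25, 29, 28]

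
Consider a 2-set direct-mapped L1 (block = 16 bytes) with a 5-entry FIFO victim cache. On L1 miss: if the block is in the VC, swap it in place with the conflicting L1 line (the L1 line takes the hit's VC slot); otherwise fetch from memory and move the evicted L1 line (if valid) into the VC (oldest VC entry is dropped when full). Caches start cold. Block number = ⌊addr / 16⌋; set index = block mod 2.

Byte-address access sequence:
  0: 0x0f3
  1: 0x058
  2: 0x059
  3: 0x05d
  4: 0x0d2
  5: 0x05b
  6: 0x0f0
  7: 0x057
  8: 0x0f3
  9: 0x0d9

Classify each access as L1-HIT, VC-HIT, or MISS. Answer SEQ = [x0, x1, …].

  [0] addr=0xf3 blk=15 s=1: MISS | VC []
  [1] addr=0x58 blk=5 s=1: MISS | VC [15]
  [2] addr=0x59 blk=5 s=1: L1-HIT | VC [15]
  [3] addr=0x5d blk=5 s=1: L1-HIT | VC [15]
  [4] addr=0xd2 blk=13 s=1: MISS | VC [15, 5]
  [5] addr=0x5b blk=5 s=1: VC-HIT | VC [15, 13]
  [6] addr=0xf0 blk=15 s=1: VC-HIT | VC [5, 13]
  [7] addr=0x57 blk=5 s=1: VC-HIT | VC [15, 13]
  [8] addr=0xf3 blk=15 s=1: VC-HIT | VC [5, 13]
  [9] addr=0xd9 blk=13 s=1: VC-HIT | VC [5, 15]

SEQ = [MISS, MISS, L1-HIT, L1-HIT, MISS, VC-HIT, VC-HIT, VC-HIT, VC-HIT, VC-HIT]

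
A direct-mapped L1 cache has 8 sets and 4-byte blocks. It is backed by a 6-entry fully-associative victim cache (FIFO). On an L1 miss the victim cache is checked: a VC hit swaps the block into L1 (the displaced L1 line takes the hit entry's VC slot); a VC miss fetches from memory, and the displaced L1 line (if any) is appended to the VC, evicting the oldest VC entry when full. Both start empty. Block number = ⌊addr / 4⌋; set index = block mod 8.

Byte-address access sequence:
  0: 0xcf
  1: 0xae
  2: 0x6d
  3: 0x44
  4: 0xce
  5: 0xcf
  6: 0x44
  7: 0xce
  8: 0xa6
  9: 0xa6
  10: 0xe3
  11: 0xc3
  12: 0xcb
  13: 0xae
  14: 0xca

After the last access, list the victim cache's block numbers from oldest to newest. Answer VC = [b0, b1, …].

#0 0xcf→b51/s3 MISS; vc=[]
#1 0xae→b43/s3 MISS; vc=[51]
#2 0x6d→b27/s3 MISS; vc=[51,43]
#3 0x44→b17/s1 MISS; vc=[51,43]
#4 0xce→b51/s3 VC-HIT; vc=[27,43]
#5 0xcf→b51/s3 L1-HIT; vc=[27,43]
#6 0x44→b17/s1 L1-HIT; vc=[27,43]
#7 0xce→b51/s3 L1-HIT; vc=[27,43]
#8 0xa6→b41/s1 MISS; vc=[27,43,17]
#9 0xa6→b41/s1 L1-HIT; vc=[27,43,17]
#10 0xe3→b56/s0 MISS; vc=[27,43,17]
#11 0xc3→b48/s0 MISS; vc=[27,43,17,56]
#12 0xcb→b50/s2 MISS; vc=[27,43,17,56]
#13 0xae→b43/s3 VC-HIT; vc=[27,51,17,56]
#14 0xca→b50/s2 L1-HIT; vc=[27,51,17,56]

VC = [27, 51, 17, 56]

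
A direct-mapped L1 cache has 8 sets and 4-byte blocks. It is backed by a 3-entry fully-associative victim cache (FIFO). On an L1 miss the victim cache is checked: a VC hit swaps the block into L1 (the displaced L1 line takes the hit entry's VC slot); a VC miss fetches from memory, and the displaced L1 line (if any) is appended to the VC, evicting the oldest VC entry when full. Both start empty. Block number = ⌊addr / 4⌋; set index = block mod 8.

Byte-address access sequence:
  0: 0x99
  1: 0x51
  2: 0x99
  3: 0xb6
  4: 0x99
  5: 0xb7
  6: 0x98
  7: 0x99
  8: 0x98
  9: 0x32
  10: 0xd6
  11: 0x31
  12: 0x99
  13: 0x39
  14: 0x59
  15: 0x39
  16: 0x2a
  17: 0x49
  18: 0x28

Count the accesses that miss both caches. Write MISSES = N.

  [0] addr=0x99 blk=38 s=6: MISS | VC []
  [1] addr=0x51 blk=20 s=4: MISS | VC []
  [2] addr=0x99 blk=38 s=6: L1-HIT | VC []
  [3] addr=0xb6 blk=45 s=5: MISS | VC []
  [4] addr=0x99 blk=38 s=6: L1-HIT | VC []
  [5] addr=0xb7 blk=45 s=5: L1-HIT | VC []
  [6] addr=0x98 blk=38 s=6: L1-HIT | VC []
  [7] addr=0x99 blk=38 s=6: L1-HIT | VC []
  [8] addr=0x98 blk=38 s=6: L1-HIT | VC []
  [9] addr=0x32 blk=12 s=4: MISS | VC [20]
  [10] addr=0xd6 blk=53 s=5: MISS | VC [20, 45]
  [11] addr=0x31 blk=12 s=4: L1-HIT | VC [20, 45]
  [12] addr=0x99 blk=38 s=6: L1-HIT | VC [20, 45]
  [13] addr=0x39 blk=14 s=6: MISS | VC [20, 45, 38]
  [14] addr=0x59 blk=22 s=6: MISS | VC [45, 38, 14]
  [15] addr=0x39 blk=14 s=6: VC-HIT | VC [45, 38, 22]
  [16] addr=0x2a blk=10 s=2: MISS | VC [45, 38, 22]
  [17] addr=0x49 blk=18 s=2: MISS | VC [38, 22, 10]
  [18] addr=0x28 blk=10 s=2: VC-HIT | VC [38, 22, 18]

MISSES = 9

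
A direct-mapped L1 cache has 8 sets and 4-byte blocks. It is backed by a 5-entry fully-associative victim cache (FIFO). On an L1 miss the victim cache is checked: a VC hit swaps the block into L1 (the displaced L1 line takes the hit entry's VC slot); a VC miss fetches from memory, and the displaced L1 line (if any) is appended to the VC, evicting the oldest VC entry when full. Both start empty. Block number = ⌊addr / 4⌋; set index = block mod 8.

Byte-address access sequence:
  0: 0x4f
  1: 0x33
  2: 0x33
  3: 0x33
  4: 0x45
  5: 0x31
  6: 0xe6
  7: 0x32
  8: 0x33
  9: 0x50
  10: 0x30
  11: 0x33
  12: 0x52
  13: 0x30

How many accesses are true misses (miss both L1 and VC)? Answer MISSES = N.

MISSES = 5

#0 0x4f→b19/s3 MISS; vc=[]
#1 0x33→b12/s4 MISS; vc=[]
#2 0x33→b12/s4 L1-HIT; vc=[]
#3 0x33→b12/s4 L1-HIT; vc=[]
#4 0x45→b17/s1 MISS; vc=[]
#5 0x31→b12/s4 L1-HIT; vc=[]
#6 0xe6→b57/s1 MISS; vc=[17]
#7 0x32→b12/s4 L1-HIT; vc=[17]
#8 0x33→b12/s4 L1-HIT; vc=[17]
#9 0x50→b20/s4 MISS; vc=[17,12]
#10 0x30→b12/s4 VC-HIT; vc=[17,20]
#11 0x33→b12/s4 L1-HIT; vc=[17,20]
#12 0x52→b20/s4 VC-HIT; vc=[17,12]
#13 0x30→b12/s4 VC-HIT; vc=[17,20]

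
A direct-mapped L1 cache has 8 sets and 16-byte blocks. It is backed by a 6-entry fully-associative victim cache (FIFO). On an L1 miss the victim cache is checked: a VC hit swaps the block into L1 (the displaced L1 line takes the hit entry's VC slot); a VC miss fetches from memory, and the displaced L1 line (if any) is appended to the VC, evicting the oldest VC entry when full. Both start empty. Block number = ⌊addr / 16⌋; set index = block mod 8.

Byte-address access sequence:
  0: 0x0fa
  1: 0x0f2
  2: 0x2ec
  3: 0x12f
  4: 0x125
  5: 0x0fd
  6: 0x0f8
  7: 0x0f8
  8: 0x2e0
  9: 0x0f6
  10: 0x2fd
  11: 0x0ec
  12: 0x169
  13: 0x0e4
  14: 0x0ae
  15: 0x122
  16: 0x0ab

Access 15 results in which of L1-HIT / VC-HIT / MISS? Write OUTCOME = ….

0: 0xfa (blk 15, set 7) → MISS  vc=[]
1: 0xf2 (blk 15, set 7) → L1-HIT  vc=[]
2: 0x2ec (blk 46, set 6) → MISS  vc=[]
3: 0x12f (blk 18, set 2) → MISS  vc=[]
4: 0x125 (blk 18, set 2) → L1-HIT  vc=[]
5: 0xfd (blk 15, set 7) → L1-HIT  vc=[]
6: 0xf8 (blk 15, set 7) → L1-HIT  vc=[]
7: 0xf8 (blk 15, set 7) → L1-HIT  vc=[]
8: 0x2e0 (blk 46, set 6) → L1-HIT  vc=[]
9: 0xf6 (blk 15, set 7) → L1-HIT  vc=[]
10: 0x2fd (blk 47, set 7) → MISS  vc=[15]
11: 0xec (blk 14, set 6) → MISS  vc=[15, 46]
12: 0x169 (blk 22, set 6) → MISS  vc=[15, 46, 14]
13: 0xe4 (blk 14, set 6) → VC-HIT  vc=[15, 46, 22]
14: 0xae (blk 10, set 2) → MISS  vc=[15, 46, 22, 18]
15: 0x122 (blk 18, set 2) → VC-HIT  vc=[15, 46, 22, 10]
16: 0xab (blk 10, set 2) → VC-HIT  vc=[15, 46, 22, 18]

OUTCOME = VC-HIT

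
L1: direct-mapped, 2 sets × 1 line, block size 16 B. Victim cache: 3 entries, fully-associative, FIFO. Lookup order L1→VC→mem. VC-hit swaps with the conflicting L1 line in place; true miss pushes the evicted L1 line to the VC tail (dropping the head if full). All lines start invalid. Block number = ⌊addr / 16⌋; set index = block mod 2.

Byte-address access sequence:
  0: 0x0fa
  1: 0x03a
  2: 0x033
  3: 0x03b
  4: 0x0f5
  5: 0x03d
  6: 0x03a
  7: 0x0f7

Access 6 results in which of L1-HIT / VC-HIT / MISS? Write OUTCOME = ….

#0 0xfa→b15/s1 MISS; vc=[]
#1 0x3a→b3/s1 MISS; vc=[15]
#2 0x33→b3/s1 L1-HIT; vc=[15]
#3 0x3b→b3/s1 L1-HIT; vc=[15]
#4 0xf5→b15/s1 VC-HIT; vc=[3]
#5 0x3d→b3/s1 VC-HIT; vc=[15]
#6 0x3a→b3/s1 L1-HIT; vc=[15]
#7 0xf7→b15/s1 VC-HIT; vc=[3]

OUTCOME = L1-HIT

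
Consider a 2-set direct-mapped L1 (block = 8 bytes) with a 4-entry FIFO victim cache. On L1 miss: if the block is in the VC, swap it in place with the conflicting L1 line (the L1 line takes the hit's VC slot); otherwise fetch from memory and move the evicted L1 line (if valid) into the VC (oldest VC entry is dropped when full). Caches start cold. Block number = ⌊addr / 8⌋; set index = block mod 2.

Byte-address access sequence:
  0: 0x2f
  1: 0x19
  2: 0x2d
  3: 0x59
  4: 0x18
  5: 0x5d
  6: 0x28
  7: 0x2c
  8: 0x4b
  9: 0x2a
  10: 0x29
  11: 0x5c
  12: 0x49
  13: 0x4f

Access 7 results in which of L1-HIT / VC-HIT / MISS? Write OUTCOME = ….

OUTCOME = L1-HIT

#0 0x2f→b5/s1 MISS; vc=[]
#1 0x19→b3/s1 MISS; vc=[5]
#2 0x2d→b5/s1 VC-HIT; vc=[3]
#3 0x59→b11/s1 MISS; vc=[3,5]
#4 0x18→b3/s1 VC-HIT; vc=[11,5]
#5 0x5d→b11/s1 VC-HIT; vc=[3,5]
#6 0x28→b5/s1 VC-HIT; vc=[3,11]
#7 0x2c→b5/s1 L1-HIT; vc=[3,11]
#8 0x4b→b9/s1 MISS; vc=[3,11,5]
#9 0x2a→b5/s1 VC-HIT; vc=[3,11,9]
#10 0x29→b5/s1 L1-HIT; vc=[3,11,9]
#11 0x5c→b11/s1 VC-HIT; vc=[3,5,9]
#12 0x49→b9/s1 VC-HIT; vc=[3,5,11]
#13 0x4f→b9/s1 L1-HIT; vc=[3,5,11]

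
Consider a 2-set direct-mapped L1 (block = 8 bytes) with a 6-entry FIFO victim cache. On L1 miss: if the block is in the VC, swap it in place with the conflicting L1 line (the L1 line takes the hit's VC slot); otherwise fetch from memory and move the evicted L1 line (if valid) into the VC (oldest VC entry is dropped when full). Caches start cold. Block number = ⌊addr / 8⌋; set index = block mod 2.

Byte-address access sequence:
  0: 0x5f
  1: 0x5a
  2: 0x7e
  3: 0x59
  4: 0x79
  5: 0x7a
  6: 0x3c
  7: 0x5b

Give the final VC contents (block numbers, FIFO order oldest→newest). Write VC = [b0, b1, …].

VC = [7, 15]

0: 0x5f (blk 11, set 1) → MISS  vc=[]
1: 0x5a (blk 11, set 1) → L1-HIT  vc=[]
2: 0x7e (blk 15, set 1) → MISS  vc=[11]
3: 0x59 (blk 11, set 1) → VC-HIT  vc=[15]
4: 0x79 (blk 15, set 1) → VC-HIT  vc=[11]
5: 0x7a (blk 15, set 1) → L1-HIT  vc=[11]
6: 0x3c (blk 7, set 1) → MISS  vc=[11, 15]
7: 0x5b (blk 11, set 1) → VC-HIT  vc=[7, 15]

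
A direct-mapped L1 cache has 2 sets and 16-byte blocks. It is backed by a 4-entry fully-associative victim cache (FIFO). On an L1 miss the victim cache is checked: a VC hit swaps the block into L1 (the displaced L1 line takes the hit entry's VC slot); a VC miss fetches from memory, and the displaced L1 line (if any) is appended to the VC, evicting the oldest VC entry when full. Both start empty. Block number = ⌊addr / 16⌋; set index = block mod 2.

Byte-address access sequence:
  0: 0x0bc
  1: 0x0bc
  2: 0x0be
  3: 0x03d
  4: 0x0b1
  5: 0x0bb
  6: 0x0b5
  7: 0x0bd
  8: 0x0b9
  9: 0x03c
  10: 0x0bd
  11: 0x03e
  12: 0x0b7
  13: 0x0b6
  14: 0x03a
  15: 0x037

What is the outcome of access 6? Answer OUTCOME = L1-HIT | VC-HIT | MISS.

OUTCOME = L1-HIT

#0 0xbc→b11/s1 MISS; vc=[]
#1 0xbc→b11/s1 L1-HIT; vc=[]
#2 0xbe→b11/s1 L1-HIT; vc=[]
#3 0x3d→b3/s1 MISS; vc=[11]
#4 0xb1→b11/s1 VC-HIT; vc=[3]
#5 0xbb→b11/s1 L1-HIT; vc=[3]
#6 0xb5→b11/s1 L1-HIT; vc=[3]
#7 0xbd→b11/s1 L1-HIT; vc=[3]
#8 0xb9→b11/s1 L1-HIT; vc=[3]
#9 0x3c→b3/s1 VC-HIT; vc=[11]
#10 0xbd→b11/s1 VC-HIT; vc=[3]
#11 0x3e→b3/s1 VC-HIT; vc=[11]
#12 0xb7→b11/s1 VC-HIT; vc=[3]
#13 0xb6→b11/s1 L1-HIT; vc=[3]
#14 0x3a→b3/s1 VC-HIT; vc=[11]
#15 0x37→b3/s1 L1-HIT; vc=[11]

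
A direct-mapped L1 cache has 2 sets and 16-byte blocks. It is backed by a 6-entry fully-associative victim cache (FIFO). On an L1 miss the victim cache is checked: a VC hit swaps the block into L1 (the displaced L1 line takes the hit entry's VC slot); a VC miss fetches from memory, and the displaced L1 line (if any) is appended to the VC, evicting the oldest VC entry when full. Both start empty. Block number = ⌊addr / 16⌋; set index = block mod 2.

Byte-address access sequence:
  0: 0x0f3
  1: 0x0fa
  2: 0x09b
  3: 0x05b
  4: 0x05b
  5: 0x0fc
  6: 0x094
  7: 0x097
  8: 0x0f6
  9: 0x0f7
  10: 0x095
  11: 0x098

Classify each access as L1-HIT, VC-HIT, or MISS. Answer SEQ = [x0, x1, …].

#0 0xf3→b15/s1 MISS; vc=[]
#1 0xfa→b15/s1 L1-HIT; vc=[]
#2 0x9b→b9/s1 MISS; vc=[15]
#3 0x5b→b5/s1 MISS; vc=[15,9]
#4 0x5b→b5/s1 L1-HIT; vc=[15,9]
#5 0xfc→b15/s1 VC-HIT; vc=[5,9]
#6 0x94→b9/s1 VC-HIT; vc=[5,15]
#7 0x97→b9/s1 L1-HIT; vc=[5,15]
#8 0xf6→b15/s1 VC-HIT; vc=[5,9]
#9 0xf7→b15/s1 L1-HIT; vc=[5,9]
#10 0x95→b9/s1 VC-HIT; vc=[5,15]
#11 0x98→b9/s1 L1-HIT; vc=[5,15]

SEQ = [MISS, L1-HIT, MISS, MISS, L1-HIT, VC-HIT, VC-HIT, L1-HIT, VC-HIT, L1-HIT, VC-HIT, L1-HIT]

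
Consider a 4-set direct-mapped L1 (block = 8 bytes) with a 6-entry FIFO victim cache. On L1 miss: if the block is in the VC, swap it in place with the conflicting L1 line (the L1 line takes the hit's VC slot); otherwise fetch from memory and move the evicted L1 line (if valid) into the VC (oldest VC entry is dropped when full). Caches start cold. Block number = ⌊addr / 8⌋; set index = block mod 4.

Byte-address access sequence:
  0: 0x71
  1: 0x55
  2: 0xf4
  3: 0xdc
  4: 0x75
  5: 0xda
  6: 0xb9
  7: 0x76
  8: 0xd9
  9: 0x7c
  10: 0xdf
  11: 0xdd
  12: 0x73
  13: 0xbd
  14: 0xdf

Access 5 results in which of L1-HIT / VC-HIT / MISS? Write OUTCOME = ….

#0 0x71→b14/s2 MISS; vc=[]
#1 0x55→b10/s2 MISS; vc=[14]
#2 0xf4→b30/s2 MISS; vc=[14,10]
#3 0xdc→b27/s3 MISS; vc=[14,10]
#4 0x75→b14/s2 VC-HIT; vc=[30,10]
#5 0xda→b27/s3 L1-HIT; vc=[30,10]
#6 0xb9→b23/s3 MISS; vc=[30,10,27]
#7 0x76→b14/s2 L1-HIT; vc=[30,10,27]
#8 0xd9→b27/s3 VC-HIT; vc=[30,10,23]
#9 0x7c→b15/s3 MISS; vc=[30,10,23,27]
#10 0xdf→b27/s3 VC-HIT; vc=[30,10,23,15]
#11 0xdd→b27/s3 L1-HIT; vc=[30,10,23,15]
#12 0x73→b14/s2 L1-HIT; vc=[30,10,23,15]
#13 0xbd→b23/s3 VC-HIT; vc=[30,10,27,15]
#14 0xdf→b27/s3 VC-HIT; vc=[30,10,23,15]

OUTCOME = L1-HIT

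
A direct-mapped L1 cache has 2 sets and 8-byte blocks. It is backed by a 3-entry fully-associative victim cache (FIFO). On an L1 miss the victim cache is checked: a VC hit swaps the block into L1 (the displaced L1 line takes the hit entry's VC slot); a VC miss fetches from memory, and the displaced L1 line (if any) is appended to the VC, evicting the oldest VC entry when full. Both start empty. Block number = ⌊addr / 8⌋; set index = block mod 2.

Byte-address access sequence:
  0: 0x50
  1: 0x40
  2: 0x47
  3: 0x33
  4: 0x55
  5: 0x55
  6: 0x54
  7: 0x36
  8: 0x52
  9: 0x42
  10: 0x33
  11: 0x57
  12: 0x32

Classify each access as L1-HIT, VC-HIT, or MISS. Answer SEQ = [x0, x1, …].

0: 0x50 (blk 10, set 0) → MISS  vc=[]
1: 0x40 (blk 8, set 0) → MISS  vc=[10]
2: 0x47 (blk 8, set 0) → L1-HIT  vc=[10]
3: 0x33 (blk 6, set 0) → MISS  vc=[10, 8]
4: 0x55 (blk 10, set 0) → VC-HIT  vc=[6, 8]
5: 0x55 (blk 10, set 0) → L1-HIT  vc=[6, 8]
6: 0x54 (blk 10, set 0) → L1-HIT  vc=[6, 8]
7: 0x36 (blk 6, set 0) → VC-HIT  vc=[10, 8]
8: 0x52 (blk 10, set 0) → VC-HIT  vc=[6, 8]
9: 0x42 (blk 8, set 0) → VC-HIT  vc=[6, 10]
10: 0x33 (blk 6, set 0) → VC-HIT  vc=[8, 10]
11: 0x57 (blk 10, set 0) → VC-HIT  vc=[8, 6]
12: 0x32 (blk 6, set 0) → VC-HIT  vc=[8, 10]

SEQ = [MISS, MISS, L1-HIT, MISS, VC-HIT, L1-HIT, L1-HIT, VC-HIT, VC-HIT, VC-HIT, VC-HIT, VC-HIT, VC-HIT]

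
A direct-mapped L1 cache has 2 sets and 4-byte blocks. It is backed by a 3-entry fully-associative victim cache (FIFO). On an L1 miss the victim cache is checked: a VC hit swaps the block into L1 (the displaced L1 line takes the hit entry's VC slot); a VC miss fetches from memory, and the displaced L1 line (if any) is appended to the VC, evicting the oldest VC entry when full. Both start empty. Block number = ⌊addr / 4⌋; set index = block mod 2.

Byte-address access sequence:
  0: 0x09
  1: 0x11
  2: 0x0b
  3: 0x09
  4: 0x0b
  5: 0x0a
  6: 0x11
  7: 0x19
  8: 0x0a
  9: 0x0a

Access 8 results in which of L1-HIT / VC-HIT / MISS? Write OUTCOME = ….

0: 0x9 (blk 2, set 0) → MISS  vc=[]
1: 0x11 (blk 4, set 0) → MISS  vc=[2]
2: 0xb (blk 2, set 0) → VC-HIT  vc=[4]
3: 0x9 (blk 2, set 0) → L1-HIT  vc=[4]
4: 0xb (blk 2, set 0) → L1-HIT  vc=[4]
5: 0xa (blk 2, set 0) → L1-HIT  vc=[4]
6: 0x11 (blk 4, set 0) → VC-HIT  vc=[2]
7: 0x19 (blk 6, set 0) → MISS  vc=[2, 4]
8: 0xa (blk 2, set 0) → VC-HIT  vc=[6, 4]
9: 0xa (blk 2, set 0) → L1-HIT  vc=[6, 4]

OUTCOME = VC-HIT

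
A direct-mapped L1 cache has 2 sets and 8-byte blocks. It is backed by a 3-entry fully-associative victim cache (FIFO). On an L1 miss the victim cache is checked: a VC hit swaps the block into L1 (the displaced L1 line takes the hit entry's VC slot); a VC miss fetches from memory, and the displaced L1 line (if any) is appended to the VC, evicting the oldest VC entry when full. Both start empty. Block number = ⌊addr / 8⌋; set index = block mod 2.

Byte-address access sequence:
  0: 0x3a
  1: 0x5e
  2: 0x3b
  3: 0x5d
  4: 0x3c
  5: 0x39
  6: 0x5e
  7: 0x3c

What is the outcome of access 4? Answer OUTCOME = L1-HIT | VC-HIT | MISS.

0: 0x3a (blk 7, set 1) → MISS  vc=[]
1: 0x5e (blk 11, set 1) → MISS  vc=[7]
2: 0x3b (blk 7, set 1) → VC-HIT  vc=[11]
3: 0x5d (blk 11, set 1) → VC-HIT  vc=[7]
4: 0x3c (blk 7, set 1) → VC-HIT  vc=[11]
5: 0x39 (blk 7, set 1) → L1-HIT  vc=[11]
6: 0x5e (blk 11, set 1) → VC-HIT  vc=[7]
7: 0x3c (blk 7, set 1) → VC-HIT  vc=[11]

OUTCOME = VC-HIT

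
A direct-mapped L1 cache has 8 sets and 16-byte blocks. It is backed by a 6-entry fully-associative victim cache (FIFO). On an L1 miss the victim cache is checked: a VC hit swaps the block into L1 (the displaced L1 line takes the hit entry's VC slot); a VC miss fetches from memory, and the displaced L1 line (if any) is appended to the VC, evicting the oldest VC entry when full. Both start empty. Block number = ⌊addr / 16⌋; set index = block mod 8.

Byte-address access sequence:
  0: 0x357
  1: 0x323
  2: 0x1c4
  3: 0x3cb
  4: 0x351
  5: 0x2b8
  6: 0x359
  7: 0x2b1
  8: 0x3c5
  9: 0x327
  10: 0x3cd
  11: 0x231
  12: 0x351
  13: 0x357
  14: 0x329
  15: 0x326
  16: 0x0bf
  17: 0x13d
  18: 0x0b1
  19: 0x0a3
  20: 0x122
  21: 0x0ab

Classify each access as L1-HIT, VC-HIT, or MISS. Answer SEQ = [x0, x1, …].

  [0] addr=0x357 blk=53 s=5: MISS | VC []
  [1] addr=0x323 blk=50 s=2: MISS | VC []
  [2] addr=0x1c4 blk=28 s=4: MISS | VC []
  [3] addr=0x3cb blk=60 s=4: MISS | VC [28]
  [4] addr=0x351 blk=53 s=5: L1-HIT | VC [28]
  [5] addr=0x2b8 blk=43 s=3: MISS | VC [28]
  [6] addr=0x359 blk=53 s=5: L1-HIT | VC [28]
  [7] addr=0x2b1 blk=43 s=3: L1-HIT | VC [28]
  [8] addr=0x3c5 blk=60 s=4: L1-HIT | VC [28]
  [9] addr=0x327 blk=50 s=2: L1-HIT | VC [28]
  [10] addr=0x3cd blk=60 s=4: L1-HIT | VC [28]
  [11] addr=0x231 blk=35 s=3: MISS | VC [28, 43]
  [12] addr=0x351 blk=53 s=5: L1-HIT | VC [28, 43]
  [13] addr=0x357 blk=53 s=5: L1-HIT | VC [28, 43]
  [14] addr=0x329 blk=50 s=2: L1-HIT | VC [28, 43]
  [15] addr=0x326 blk=50 s=2: L1-HIT | VC [28, 43]
  [16] addr=0xbf blk=11 s=3: MISS | VC [28, 43, 35]
  [17] addr=0x13d blk=19 s=3: MISS | VC [28, 43, 35, 11]
  [18] addr=0xb1 blk=11 s=3: VC-HIT | VC [28, 43, 35, 19]
  [19] addr=0xa3 blk=10 s=2: MISS | VC [28, 43, 35, 19, 50]
  [20] addr=0x122 blk=18 s=2: MISS | VC [28, 43, 35, 19, 50, 10]
  [21] addr=0xab blk=10 s=2: VC-HIT | VC [28, 43, 35, 19, 50, 18]

SEQ = [MISS, MISS, MISS, MISS, L1-HIT, MISS, L1-HIT, L1-HIT, L1-HIT, L1-HIT, L1-HIT, MISS, L1-HIT, L1-HIT, L1-HIT, L1-HIT, MISS, MISS, VC-HIT, MISS, MISS, VC-HIT]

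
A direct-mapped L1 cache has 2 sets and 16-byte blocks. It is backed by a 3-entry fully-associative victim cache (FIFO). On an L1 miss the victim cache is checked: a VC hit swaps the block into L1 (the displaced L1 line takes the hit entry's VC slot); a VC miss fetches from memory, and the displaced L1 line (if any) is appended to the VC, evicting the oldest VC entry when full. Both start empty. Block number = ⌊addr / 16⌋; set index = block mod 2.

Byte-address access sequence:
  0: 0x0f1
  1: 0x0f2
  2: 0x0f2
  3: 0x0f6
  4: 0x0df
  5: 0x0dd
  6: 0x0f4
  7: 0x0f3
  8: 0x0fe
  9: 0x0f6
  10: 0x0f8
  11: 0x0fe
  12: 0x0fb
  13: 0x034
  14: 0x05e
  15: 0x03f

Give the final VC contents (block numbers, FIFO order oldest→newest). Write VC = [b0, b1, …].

VC = [13, 15, 5]

0: 0xf1 (blk 15, set 1) → MISS  vc=[]
1: 0xf2 (blk 15, set 1) → L1-HIT  vc=[]
2: 0xf2 (blk 15, set 1) → L1-HIT  vc=[]
3: 0xf6 (blk 15, set 1) → L1-HIT  vc=[]
4: 0xdf (blk 13, set 1) → MISS  vc=[15]
5: 0xdd (blk 13, set 1) → L1-HIT  vc=[15]
6: 0xf4 (blk 15, set 1) → VC-HIT  vc=[13]
7: 0xf3 (blk 15, set 1) → L1-HIT  vc=[13]
8: 0xfe (blk 15, set 1) → L1-HIT  vc=[13]
9: 0xf6 (blk 15, set 1) → L1-HIT  vc=[13]
10: 0xf8 (blk 15, set 1) → L1-HIT  vc=[13]
11: 0xfe (blk 15, set 1) → L1-HIT  vc=[13]
12: 0xfb (blk 15, set 1) → L1-HIT  vc=[13]
13: 0x34 (blk 3, set 1) → MISS  vc=[13, 15]
14: 0x5e (blk 5, set 1) → MISS  vc=[13, 15, 3]
15: 0x3f (blk 3, set 1) → VC-HIT  vc=[13, 15, 5]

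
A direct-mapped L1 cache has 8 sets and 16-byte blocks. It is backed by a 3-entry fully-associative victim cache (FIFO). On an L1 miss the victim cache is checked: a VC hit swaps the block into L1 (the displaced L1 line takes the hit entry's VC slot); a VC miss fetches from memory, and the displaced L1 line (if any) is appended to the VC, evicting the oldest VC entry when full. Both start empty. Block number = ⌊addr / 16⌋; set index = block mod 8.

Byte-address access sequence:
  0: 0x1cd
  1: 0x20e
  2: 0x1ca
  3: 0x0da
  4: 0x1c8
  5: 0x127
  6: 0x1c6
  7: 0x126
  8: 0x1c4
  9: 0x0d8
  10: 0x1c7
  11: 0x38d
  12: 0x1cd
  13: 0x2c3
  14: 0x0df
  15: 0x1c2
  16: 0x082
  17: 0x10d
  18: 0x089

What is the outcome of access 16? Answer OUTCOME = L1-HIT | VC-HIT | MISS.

OUTCOME = MISS

  [0] addr=0x1cd blk=28 s=4: MISS | VC []
  [1] addr=0x20e blk=32 s=0: MISS | VC []
  [2] addr=0x1ca blk=28 s=4: L1-HIT | VC []
  [3] addr=0xda blk=13 s=5: MISS | VC []
  [4] addr=0x1c8 blk=28 s=4: L1-HIT | VC []
  [5] addr=0x127 blk=18 s=2: MISS | VC []
  [6] addr=0x1c6 blk=28 s=4: L1-HIT | VC []
  [7] addr=0x126 blk=18 s=2: L1-HIT | VC []
  [8] addr=0x1c4 blk=28 s=4: L1-HIT | VC []
  [9] addr=0xd8 blk=13 s=5: L1-HIT | VC []
  [10] addr=0x1c7 blk=28 s=4: L1-HIT | VC []
  [11] addr=0x38d blk=56 s=0: MISS | VC [32]
  [12] addr=0x1cd blk=28 s=4: L1-HIT | VC [32]
  [13] addr=0x2c3 blk=44 s=4: MISS | VC [32, 28]
  [14] addr=0xdf blk=13 s=5: L1-HIT | VC [32, 28]
  [15] addr=0x1c2 blk=28 s=4: VC-HIT | VC [32, 44]
  [16] addr=0x82 blk=8 s=0: MISS | VC [32, 44, 56]
  [17] addr=0x10d blk=16 s=0: MISS | VC [44, 56, 8]
  [18] addr=0x89 blk=8 s=0: VC-HIT | VC [44, 56, 16]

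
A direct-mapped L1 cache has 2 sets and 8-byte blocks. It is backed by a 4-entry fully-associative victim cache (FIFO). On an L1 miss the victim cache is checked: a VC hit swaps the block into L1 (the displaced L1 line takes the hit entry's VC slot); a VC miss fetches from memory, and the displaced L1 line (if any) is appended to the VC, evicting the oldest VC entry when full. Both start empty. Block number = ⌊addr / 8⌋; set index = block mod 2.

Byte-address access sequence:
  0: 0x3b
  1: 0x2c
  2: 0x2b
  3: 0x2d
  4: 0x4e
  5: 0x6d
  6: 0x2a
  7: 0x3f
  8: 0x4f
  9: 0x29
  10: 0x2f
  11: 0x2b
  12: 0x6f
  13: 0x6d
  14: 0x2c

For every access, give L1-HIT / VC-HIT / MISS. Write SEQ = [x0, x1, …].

SEQ = [MISS, MISS, L1-HIT, L1-HIT, MISS, MISS, VC-HIT, VC-HIT, VC-HIT, VC-HIT, L1-HIT, L1-HIT, VC-HIT, L1-HIT, VC-HIT]

  [0] addr=0x3b blk=7 s=1: MISS | VC []
  [1] addr=0x2c blk=5 s=1: MISS | VC [7]
  [2] addr=0x2b blk=5 s=1: L1-HIT | VC [7]
  [3] addr=0x2d blk=5 s=1: L1-HIT | VC [7]
  [4] addr=0x4e blk=9 s=1: MISS | VC [7, 5]
  [5] addr=0x6d blk=13 s=1: MISS | VC [7, 5, 9]
  [6] addr=0x2a blk=5 s=1: VC-HIT | VC [7, 13, 9]
  [7] addr=0x3f blk=7 s=1: VC-HIT | VC [5, 13, 9]
  [8] addr=0x4f blk=9 s=1: VC-HIT | VC [5, 13, 7]
  [9] addr=0x29 blk=5 s=1: VC-HIT | VC [9, 13, 7]
  [10] addr=0x2f blk=5 s=1: L1-HIT | VC [9, 13, 7]
  [11] addr=0x2b blk=5 s=1: L1-HIT | VC [9, 13, 7]
  [12] addr=0x6f blk=13 s=1: VC-HIT | VC [9, 5, 7]
  [13] addr=0x6d blk=13 s=1: L1-HIT | VC [9, 5, 7]
  [14] addr=0x2c blk=5 s=1: VC-HIT | VC [9, 13, 7]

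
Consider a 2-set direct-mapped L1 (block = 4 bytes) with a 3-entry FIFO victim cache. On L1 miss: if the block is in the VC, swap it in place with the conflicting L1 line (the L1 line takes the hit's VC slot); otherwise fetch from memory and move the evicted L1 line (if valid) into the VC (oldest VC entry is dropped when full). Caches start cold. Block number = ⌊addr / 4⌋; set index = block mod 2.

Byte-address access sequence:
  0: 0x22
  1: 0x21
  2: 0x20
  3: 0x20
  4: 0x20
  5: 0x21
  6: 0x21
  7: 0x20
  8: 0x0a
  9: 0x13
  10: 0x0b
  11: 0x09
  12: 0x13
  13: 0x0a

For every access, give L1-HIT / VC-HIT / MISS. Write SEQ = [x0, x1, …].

0: 0x22 (blk 8, set 0) → MISS  vc=[]
1: 0x21 (blk 8, set 0) → L1-HIT  vc=[]
2: 0x20 (blk 8, set 0) → L1-HIT  vc=[]
3: 0x20 (blk 8, set 0) → L1-HIT  vc=[]
4: 0x20 (blk 8, set 0) → L1-HIT  vc=[]
5: 0x21 (blk 8, set 0) → L1-HIT  vc=[]
6: 0x21 (blk 8, set 0) → L1-HIT  vc=[]
7: 0x20 (blk 8, set 0) → L1-HIT  vc=[]
8: 0xa (blk 2, set 0) → MISS  vc=[8]
9: 0x13 (blk 4, set 0) → MISS  vc=[8, 2]
10: 0xb (blk 2, set 0) → VC-HIT  vc=[8, 4]
11: 0x9 (blk 2, set 0) → L1-HIT  vc=[8, 4]
12: 0x13 (blk 4, set 0) → VC-HIT  vc=[8, 2]
13: 0xa (blk 2, set 0) → VC-HIT  vc=[8, 4]

SEQ = [MISS, L1-HIT, L1-HIT, L1-HIT, L1-HIT, L1-HIT, L1-HIT, L1-HIT, MISS, MISS, VC-HIT, L1-HIT, VC-HIT, VC-HIT]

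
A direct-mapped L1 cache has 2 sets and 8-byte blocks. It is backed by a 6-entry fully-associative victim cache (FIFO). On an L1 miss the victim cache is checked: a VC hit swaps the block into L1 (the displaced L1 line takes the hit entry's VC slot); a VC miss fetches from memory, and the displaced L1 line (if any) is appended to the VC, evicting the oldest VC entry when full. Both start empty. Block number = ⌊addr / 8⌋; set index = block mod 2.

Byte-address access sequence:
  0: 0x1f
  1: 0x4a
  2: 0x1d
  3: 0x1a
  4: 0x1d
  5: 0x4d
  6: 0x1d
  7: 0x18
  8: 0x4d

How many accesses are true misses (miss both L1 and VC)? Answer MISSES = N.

MISSES = 2

0: 0x1f (blk 3, set 1) → MISS  vc=[]
1: 0x4a (blk 9, set 1) → MISS  vc=[3]
2: 0x1d (blk 3, set 1) → VC-HIT  vc=[9]
3: 0x1a (blk 3, set 1) → L1-HIT  vc=[9]
4: 0x1d (blk 3, set 1) → L1-HIT  vc=[9]
5: 0x4d (blk 9, set 1) → VC-HIT  vc=[3]
6: 0x1d (blk 3, set 1) → VC-HIT  vc=[9]
7: 0x18 (blk 3, set 1) → L1-HIT  vc=[9]
8: 0x4d (blk 9, set 1) → VC-HIT  vc=[3]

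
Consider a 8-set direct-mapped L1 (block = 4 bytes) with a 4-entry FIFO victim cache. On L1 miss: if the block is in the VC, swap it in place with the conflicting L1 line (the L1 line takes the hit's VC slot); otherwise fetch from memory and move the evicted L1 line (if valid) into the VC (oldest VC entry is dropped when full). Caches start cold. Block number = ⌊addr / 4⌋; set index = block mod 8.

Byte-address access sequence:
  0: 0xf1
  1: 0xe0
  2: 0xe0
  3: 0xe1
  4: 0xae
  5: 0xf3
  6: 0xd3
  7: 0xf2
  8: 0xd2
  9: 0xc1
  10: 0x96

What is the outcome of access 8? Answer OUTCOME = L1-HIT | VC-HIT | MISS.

OUTCOME = VC-HIT

  [0] addr=0xf1 blk=60 s=4: MISS | VC []
  [1] addr=0xe0 blk=56 s=0: MISS | VC []
  [2] addr=0xe0 blk=56 s=0: L1-HIT | VC []
  [3] addr=0xe1 blk=56 s=0: L1-HIT | VC []
  [4] addr=0xae blk=43 s=3: MISS | VC []
  [5] addr=0xf3 blk=60 s=4: L1-HIT | VC []
  [6] addr=0xd3 blk=52 s=4: MISS | VC [60]
  [7] addr=0xf2 blk=60 s=4: VC-HIT | VC [52]
  [8] addr=0xd2 blk=52 s=4: VC-HIT | VC [60]
  [9] addr=0xc1 blk=48 s=0: MISS | VC [60, 56]
  [10] addr=0x96 blk=37 s=5: MISS | VC [60, 56]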